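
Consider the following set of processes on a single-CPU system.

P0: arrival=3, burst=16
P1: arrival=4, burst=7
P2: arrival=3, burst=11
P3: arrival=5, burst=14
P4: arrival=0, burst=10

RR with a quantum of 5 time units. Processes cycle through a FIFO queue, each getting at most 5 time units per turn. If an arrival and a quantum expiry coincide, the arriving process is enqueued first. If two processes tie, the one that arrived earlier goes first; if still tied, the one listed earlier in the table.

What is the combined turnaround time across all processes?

225

Timeline: | P4 0-5 | P0 5-10 | P2 10-15 | P1 15-20 | P3 20-25 | P4 25-30 | P0 30-35 | P2 35-40 | P1 40-42 | P3 42-47 | P0 47-52 | P2 52-53 | P3 53-57 | P0 57-58 |
Completion: P0=58  P1=42  P2=53  P3=57  P4=30
Turnaround = completion − arrival: P0=55, P1=38, P2=50, P3=52, P4=30
Total turnaround = 55 + 38 + 50 + 52 + 30 = 225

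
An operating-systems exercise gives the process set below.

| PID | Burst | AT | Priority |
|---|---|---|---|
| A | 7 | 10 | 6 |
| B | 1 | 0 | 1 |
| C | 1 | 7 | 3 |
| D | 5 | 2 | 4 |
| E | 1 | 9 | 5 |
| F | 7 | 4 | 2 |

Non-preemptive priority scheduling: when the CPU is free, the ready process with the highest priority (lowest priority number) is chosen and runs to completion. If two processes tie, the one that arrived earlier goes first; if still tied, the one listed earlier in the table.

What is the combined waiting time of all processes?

22

Timeline: | B 0-1 | idle 1-2 | D 2-7 | F 7-14 | C 14-15 | E 15-16 | A 16-23 |
Completion: A=23  B=1  C=15  D=7  E=16  F=14
Waiting = turnaround − burst: A=6, B=0, C=7, D=0, E=6, F=3
Total waiting = 6 + 0 + 7 + 0 + 6 + 3 = 22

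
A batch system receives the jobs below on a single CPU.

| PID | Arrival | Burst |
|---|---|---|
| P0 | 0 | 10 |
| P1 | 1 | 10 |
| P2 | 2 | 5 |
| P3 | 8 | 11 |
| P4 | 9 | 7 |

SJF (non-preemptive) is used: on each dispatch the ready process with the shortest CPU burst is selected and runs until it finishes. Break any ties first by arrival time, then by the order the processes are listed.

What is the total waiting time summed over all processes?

Timeline: | P0 0-10 | P2 10-15 | P4 15-22 | P1 22-32 | P3 32-43 |
Completion: P0=10  P1=32  P2=15  P3=43  P4=22
Waiting = turnaround − burst: P0=0, P1=21, P2=8, P3=24, P4=6
Total waiting = 0 + 21 + 8 + 24 + 6 = 59

59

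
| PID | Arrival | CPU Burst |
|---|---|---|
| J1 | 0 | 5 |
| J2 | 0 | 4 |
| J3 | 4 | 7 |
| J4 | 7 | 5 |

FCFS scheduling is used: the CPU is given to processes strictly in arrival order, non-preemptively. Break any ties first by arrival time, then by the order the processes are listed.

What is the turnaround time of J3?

12

Schedule: | J1 0-5 | J2 5-9 | J3 9-16 | J4 16-21 |
Completion: J1=5  J2=9  J3=16  J4=21
Turnaround (C−A): J1=5  J2=9  J3=12  J4=14
Turnaround(J3) = completion − arrival = 16 − 4 = 12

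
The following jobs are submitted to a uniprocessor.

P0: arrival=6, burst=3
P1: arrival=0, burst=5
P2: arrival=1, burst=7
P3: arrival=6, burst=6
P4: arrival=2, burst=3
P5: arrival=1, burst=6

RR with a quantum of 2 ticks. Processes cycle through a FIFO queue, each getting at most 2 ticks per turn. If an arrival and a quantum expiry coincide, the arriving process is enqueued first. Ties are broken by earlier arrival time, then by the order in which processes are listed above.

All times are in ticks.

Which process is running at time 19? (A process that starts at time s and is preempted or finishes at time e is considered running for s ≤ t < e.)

P1

Gantt: | P1 0-2 | P2 2-4 | P5 4-6 | P4 6-8 | P1 8-10 | P2 10-12 | P0 12-14 | P3 14-16 | P5 16-18 | P4 18-19 | P1 19-20 | P2 20-22 | P0 22-23 | P3 23-25 | P5 25-27 | P2 27-28 | P3 28-30 |
Completion: P0=23  P1=20  P2=28  P3=30  P4=19  P5=27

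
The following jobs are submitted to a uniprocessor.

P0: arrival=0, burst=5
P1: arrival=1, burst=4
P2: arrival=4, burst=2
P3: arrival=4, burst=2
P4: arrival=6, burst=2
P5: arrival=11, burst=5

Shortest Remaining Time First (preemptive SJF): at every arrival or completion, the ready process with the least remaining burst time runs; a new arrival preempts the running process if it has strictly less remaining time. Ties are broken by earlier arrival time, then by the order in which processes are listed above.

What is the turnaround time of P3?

5

Gantt: | P0 0-5 | P2 5-7 | P3 7-9 | P4 9-11 | P1 11-15 | P5 15-20 |
Completion: P0=5  P1=15  P2=7  P3=9  P4=11  P5=20
Turnaround (C−A): P0=5  P1=14  P2=3  P3=5  P4=5  P5=9
Turnaround(P3) = completion − arrival = 9 − 4 = 5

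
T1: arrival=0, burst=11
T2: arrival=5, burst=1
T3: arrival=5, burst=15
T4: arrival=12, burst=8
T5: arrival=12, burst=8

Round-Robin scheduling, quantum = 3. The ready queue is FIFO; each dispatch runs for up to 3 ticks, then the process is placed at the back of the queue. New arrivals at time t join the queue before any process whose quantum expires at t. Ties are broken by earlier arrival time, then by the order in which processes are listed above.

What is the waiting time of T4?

18

Schedule: | T1 0-6 | T2 6-7 | T3 7-10 | T1 10-13 | T3 13-16 | T4 16-19 | T5 19-22 | T1 22-24 | T3 24-27 | T4 27-30 | T5 30-33 | T3 33-36 | T4 36-38 | T5 38-40 | T3 40-43 |
Completion: T1=24  T2=7  T3=43  T4=38  T5=40
Waiting(T4) = turnaround − burst = 26 − 8 = 18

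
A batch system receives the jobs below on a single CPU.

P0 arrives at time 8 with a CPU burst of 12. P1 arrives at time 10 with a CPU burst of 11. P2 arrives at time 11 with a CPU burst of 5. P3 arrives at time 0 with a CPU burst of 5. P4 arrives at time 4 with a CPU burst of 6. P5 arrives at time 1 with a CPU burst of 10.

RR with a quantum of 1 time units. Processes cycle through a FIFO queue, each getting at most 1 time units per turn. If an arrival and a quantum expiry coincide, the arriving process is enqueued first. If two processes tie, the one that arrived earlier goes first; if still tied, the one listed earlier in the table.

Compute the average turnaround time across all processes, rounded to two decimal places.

29.33

Gantt: | P3 0-1 | P5 1-2 | P3 2-3 | P5 3-4 | P3 4-5 | P4 5-6 | P5 6-7 | P3 7-8 | P4 8-9 | P5 9-10 | P0 10-11 | P3 11-12 | P4 12-13 | P1 13-14 | P5 14-15 | P2 15-16 | P0 16-17 | P4 17-18 | P1 18-19 | P5 19-20 | P2 20-21 | P0 21-22 | P4 22-23 | P1 23-24 | P5 24-25 | P2 25-26 | P0 26-27 | P4 27-28 | P1 28-29 | P5 29-30 | P2 30-31 | P0 31-32 | P1 32-33 | P5 33-34 | P2 34-35 | P0 35-36 | P1 36-37 | P5 37-38 | P0 38-39 | P1 39-40 | P0 40-41 | P1 41-42 | P0 42-43 | P1 43-44 | P0 44-45 | P1 45-46 | P0 46-47 | P1 47-48 | P0 48-49 |
Completion: P0=49  P1=48  P2=35  P3=12  P4=28  P5=38
Turnaround times: P0=41, P1=38, P2=24, P3=12, P4=24, P5=37
Average turnaround = (41+38+24+12+24+37) / 6 = 176/6 = 29.33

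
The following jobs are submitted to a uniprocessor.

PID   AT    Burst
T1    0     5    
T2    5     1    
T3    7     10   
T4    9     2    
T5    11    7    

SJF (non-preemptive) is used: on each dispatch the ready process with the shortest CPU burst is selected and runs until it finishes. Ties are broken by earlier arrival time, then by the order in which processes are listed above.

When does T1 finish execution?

5

Timeline: | T1 0-5 | T2 5-6 | idle 6-7 | T3 7-17 | T4 17-19 | T5 19-26 |
Completion: T1=5  T2=6  T3=17  T4=19  T5=26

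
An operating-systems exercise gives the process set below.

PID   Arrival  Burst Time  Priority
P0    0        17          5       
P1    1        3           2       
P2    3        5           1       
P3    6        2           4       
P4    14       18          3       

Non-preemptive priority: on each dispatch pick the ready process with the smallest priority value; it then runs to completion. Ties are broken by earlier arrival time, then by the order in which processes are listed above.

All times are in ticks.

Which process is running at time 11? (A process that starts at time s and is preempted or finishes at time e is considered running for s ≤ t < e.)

Gantt: | P0 0-17 | P2 17-22 | P1 22-25 | P4 25-43 | P3 43-45 |
Completion: P0=17  P1=25  P2=22  P3=45  P4=43

P0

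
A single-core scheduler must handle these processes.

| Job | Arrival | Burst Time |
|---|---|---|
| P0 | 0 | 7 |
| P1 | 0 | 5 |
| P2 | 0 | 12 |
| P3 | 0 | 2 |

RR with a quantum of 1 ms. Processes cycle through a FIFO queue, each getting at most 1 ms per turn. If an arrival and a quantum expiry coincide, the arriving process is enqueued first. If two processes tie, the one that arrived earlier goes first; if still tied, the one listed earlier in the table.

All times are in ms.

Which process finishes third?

Gantt: | P0 0-1 | P1 1-2 | P2 2-3 | P3 3-4 | P0 4-5 | P1 5-6 | P2 6-7 | P3 7-8 | P0 8-9 | P1 9-10 | P2 10-11 | P0 11-12 | P1 12-13 | P2 13-14 | P0 14-15 | P1 15-16 | P2 16-17 | P0 17-18 | P2 18-19 | P0 19-20 | P2 20-26 |
Completion: P0=20  P1=16  P2=26  P3=8
Turnaround (C−A): P0=20  P1=16  P2=26  P3=8
Finish order: P3 → P1 → P0 → P2

P0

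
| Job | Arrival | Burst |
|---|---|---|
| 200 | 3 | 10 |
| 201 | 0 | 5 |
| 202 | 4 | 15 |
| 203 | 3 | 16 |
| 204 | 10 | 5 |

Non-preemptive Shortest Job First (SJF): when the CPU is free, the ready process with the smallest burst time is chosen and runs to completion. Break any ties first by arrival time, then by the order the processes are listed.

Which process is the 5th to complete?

203

Gantt: | 201 0-5 | 200 5-15 | 204 15-20 | 202 20-35 | 203 35-51 |
Completion: 200=15  201=5  202=35  203=51  204=20
Finish order: 201 → 200 → 204 → 202 → 203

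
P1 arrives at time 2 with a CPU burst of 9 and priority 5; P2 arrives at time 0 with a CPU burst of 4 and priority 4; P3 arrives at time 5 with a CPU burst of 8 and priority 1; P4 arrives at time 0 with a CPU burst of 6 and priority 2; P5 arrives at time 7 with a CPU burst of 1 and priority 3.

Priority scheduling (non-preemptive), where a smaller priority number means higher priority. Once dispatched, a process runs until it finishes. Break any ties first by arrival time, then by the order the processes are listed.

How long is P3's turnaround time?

Timeline: | P4 0-6 | P3 6-14 | P5 14-15 | P2 15-19 | P1 19-28 |
Completion: P1=28  P2=19  P3=14  P4=6  P5=15
Turnaround (C−A): P1=26  P2=19  P3=9  P4=6  P5=8
Turnaround(P3) = completion − arrival = 14 − 5 = 9

9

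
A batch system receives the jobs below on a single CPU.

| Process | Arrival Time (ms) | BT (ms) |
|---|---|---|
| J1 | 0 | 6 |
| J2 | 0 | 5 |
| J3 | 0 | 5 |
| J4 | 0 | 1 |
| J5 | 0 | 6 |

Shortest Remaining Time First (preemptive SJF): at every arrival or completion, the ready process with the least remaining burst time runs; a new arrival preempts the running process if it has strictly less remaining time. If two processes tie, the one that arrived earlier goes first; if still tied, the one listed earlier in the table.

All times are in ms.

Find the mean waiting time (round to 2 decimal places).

7.00

Timeline: | J4 0-1 | J2 1-6 | J3 6-11 | J1 11-17 | J5 17-23 |
Completion: J1=17  J2=6  J3=11  J4=1  J5=23
Turnaround (C−A): J1=17  J2=6  J3=11  J4=1  J5=23
Waiting times: J1=11, J2=1, J3=6, J4=0, J5=17
Average waiting = (11+1+6+0+17) / 5 = 35/5 = 7.00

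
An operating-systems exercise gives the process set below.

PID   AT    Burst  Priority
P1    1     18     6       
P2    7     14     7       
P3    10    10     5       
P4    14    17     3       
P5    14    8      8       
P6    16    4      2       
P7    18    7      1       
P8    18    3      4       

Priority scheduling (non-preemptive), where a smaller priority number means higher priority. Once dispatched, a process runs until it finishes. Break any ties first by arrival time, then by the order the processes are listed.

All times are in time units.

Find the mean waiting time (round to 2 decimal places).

26.13

Gantt: | idle 0-1 | P1 1-19 | P7 19-26 | P6 26-30 | P4 30-47 | P8 47-50 | P3 50-60 | P2 60-74 | P5 74-82 |
Completion: P1=19  P2=74  P3=60  P4=47  P5=82  P6=30  P7=26  P8=50
Turnaround (C−A): P1=18  P2=67  P3=50  P4=33  P5=68  P6=14  P7=8  P8=32
Waiting times: P1=0, P2=53, P3=40, P4=16, P5=60, P6=10, P7=1, P8=29
Average waiting = (0+53+40+16+60+10+1+29) / 8 = 209/8 = 26.13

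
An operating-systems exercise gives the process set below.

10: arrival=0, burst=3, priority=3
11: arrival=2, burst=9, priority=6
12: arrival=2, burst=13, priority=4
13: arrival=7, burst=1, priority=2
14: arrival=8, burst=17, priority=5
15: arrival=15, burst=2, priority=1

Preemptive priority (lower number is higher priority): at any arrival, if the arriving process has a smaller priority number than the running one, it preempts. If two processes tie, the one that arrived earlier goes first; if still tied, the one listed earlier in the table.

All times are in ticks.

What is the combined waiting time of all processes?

Schedule: | 10 0-3 | 12 3-7 | 13 7-8 | 12 8-15 | 15 15-17 | 12 17-19 | 14 19-36 | 11 36-45 |
Completion: 10=3  11=45  12=19  13=8  14=36  15=17
Turnaround (C−A): 10=3  11=43  12=17  13=1  14=28  15=2
Waiting = turnaround − burst: 10=0, 11=34, 12=4, 13=0, 14=11, 15=0
Total waiting = 0 + 34 + 4 + 0 + 11 + 0 = 49

49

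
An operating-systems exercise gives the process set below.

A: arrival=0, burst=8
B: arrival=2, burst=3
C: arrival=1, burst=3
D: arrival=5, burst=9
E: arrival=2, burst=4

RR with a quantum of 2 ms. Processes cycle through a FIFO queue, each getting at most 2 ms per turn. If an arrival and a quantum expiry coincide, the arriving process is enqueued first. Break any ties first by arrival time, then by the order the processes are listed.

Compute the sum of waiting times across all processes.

53

Timeline: | A 0-2 | C 2-4 | B 4-6 | E 6-8 | A 8-10 | C 10-11 | D 11-13 | B 13-14 | E 14-16 | A 16-18 | D 18-20 | A 20-22 | D 22-27 |
Completion: A=22  B=14  C=11  D=27  E=16
Waiting = turnaround − burst: A=14, B=9, C=7, D=13, E=10
Total waiting = 14 + 9 + 7 + 13 + 10 = 53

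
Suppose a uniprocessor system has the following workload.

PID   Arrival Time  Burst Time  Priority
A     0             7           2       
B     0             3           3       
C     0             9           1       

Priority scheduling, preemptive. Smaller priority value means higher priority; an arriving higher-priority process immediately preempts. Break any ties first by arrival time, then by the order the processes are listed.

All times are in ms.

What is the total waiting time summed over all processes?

25

Schedule: | C 0-9 | A 9-16 | B 16-19 |
Completion: A=16  B=19  C=9
Waiting = turnaround − burst: A=9, B=16, C=0
Total waiting = 9 + 16 + 0 = 25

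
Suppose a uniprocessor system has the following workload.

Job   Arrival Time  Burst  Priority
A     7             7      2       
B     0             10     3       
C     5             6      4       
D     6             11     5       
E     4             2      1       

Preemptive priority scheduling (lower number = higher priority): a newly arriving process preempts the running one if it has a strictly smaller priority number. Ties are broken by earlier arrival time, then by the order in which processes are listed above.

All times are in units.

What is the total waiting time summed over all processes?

42

Timeline: | B 0-4 | E 4-6 | B 6-7 | A 7-14 | B 14-19 | C 19-25 | D 25-36 |
Completion: A=14  B=19  C=25  D=36  E=6
Turnaround (C−A): A=7  B=19  C=20  D=30  E=2
Waiting = turnaround − burst: A=0, B=9, C=14, D=19, E=0
Total waiting = 0 + 9 + 14 + 19 + 0 = 42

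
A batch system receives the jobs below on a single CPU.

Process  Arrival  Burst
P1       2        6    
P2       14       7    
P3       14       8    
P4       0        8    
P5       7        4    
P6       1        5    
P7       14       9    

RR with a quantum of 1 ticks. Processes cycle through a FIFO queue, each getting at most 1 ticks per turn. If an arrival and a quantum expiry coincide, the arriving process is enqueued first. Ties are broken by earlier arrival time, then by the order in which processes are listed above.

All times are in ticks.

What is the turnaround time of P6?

Gantt: | P4 0-1 | P6 1-2 | P4 2-3 | P1 3-4 | P6 4-5 | P4 5-6 | P1 6-7 | P6 7-8 | P4 8-9 | P5 9-10 | P1 10-11 | P6 11-12 | P4 12-13 | P5 13-14 | P1 14-15 | P6 15-16 | P4 16-17 | P2 17-18 | P3 18-19 | P7 19-20 | P5 20-21 | P1 21-22 | P4 22-23 | P2 23-24 | P3 24-25 | P7 25-26 | P5 26-27 | P1 27-28 | P4 28-29 | P2 29-30 | P3 30-31 | P7 31-32 | P2 32-33 | P3 33-34 | P7 34-35 | P2 35-36 | P3 36-37 | P7 37-38 | P2 38-39 | P3 39-40 | P7 40-41 | P2 41-42 | P3 42-43 | P7 43-44 | P3 44-45 | P7 45-47 |
Completion: P1=28  P2=42  P3=45  P4=29  P5=27  P6=16  P7=47
Turnaround(P6) = completion − arrival = 16 − 1 = 15

15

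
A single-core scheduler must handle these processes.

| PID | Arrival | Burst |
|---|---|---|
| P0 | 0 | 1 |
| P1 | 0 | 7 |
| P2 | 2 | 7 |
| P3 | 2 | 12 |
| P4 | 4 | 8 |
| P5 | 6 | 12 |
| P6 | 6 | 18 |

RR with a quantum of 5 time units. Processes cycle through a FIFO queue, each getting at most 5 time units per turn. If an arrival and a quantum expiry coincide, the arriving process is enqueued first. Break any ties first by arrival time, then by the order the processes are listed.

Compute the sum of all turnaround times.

269

Schedule: | P0 0-1 | P1 1-6 | P2 6-11 | P3 11-16 | P4 16-21 | P5 21-26 | P6 26-31 | P1 31-33 | P2 33-35 | P3 35-40 | P4 40-43 | P5 43-48 | P6 48-53 | P3 53-55 | P5 55-57 | P6 57-65 |
Completion: P0=1  P1=33  P2=35  P3=55  P4=43  P5=57  P6=65
Turnaround (C−A): P0=1  P1=33  P2=33  P3=53  P4=39  P5=51  P6=59
Turnaround = completion − arrival: P0=1, P1=33, P2=33, P3=53, P4=39, P5=51, P6=59
Total turnaround = 1 + 33 + 33 + 53 + 39 + 51 + 59 = 269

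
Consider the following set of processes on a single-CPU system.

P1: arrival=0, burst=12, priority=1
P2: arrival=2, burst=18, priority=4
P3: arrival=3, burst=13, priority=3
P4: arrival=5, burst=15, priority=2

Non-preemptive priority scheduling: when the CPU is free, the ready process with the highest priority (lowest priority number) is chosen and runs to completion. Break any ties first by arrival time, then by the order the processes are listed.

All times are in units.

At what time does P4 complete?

27

Schedule: | P1 0-12 | P4 12-27 | P3 27-40 | P2 40-58 |
Completion: P1=12  P2=58  P3=40  P4=27
Turnaround (C−A): P1=12  P2=56  P3=37  P4=22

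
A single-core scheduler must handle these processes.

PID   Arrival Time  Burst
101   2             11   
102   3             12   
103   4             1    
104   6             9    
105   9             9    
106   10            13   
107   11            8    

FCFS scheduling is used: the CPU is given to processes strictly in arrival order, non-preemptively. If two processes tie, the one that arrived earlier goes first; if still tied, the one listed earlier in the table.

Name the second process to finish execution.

102

Timeline: | idle 0-2 | 101 2-13 | 102 13-25 | 103 25-26 | 104 26-35 | 105 35-44 | 106 44-57 | 107 57-65 |
Completion: 101=13  102=25  103=26  104=35  105=44  106=57  107=65
Turnaround (C−A): 101=11  102=22  103=22  104=29  105=35  106=47  107=54
Finish order: 101 → 102 → 103 → 104 → 105 → 106 → 107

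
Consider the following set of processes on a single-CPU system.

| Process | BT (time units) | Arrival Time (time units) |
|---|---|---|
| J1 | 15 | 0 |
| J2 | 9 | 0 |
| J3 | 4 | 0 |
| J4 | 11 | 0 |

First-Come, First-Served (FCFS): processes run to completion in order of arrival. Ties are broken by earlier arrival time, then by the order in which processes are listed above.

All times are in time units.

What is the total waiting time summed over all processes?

67

Gantt: | J1 0-15 | J2 15-24 | J3 24-28 | J4 28-39 |
Completion: J1=15  J2=24  J3=28  J4=39
Turnaround (C−A): J1=15  J2=24  J3=28  J4=39
Waiting = turnaround − burst: J1=0, J2=15, J3=24, J4=28
Total waiting = 0 + 15 + 24 + 28 = 67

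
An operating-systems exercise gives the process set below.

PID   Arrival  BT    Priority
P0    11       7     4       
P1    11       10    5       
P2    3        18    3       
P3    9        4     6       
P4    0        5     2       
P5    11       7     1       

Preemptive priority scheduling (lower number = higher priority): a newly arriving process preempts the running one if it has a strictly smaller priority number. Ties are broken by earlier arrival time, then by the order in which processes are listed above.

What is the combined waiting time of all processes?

92

Schedule: | P4 0-5 | P2 5-11 | P5 11-18 | P2 18-30 | P0 30-37 | P1 37-47 | P3 47-51 |
Completion: P0=37  P1=47  P2=30  P3=51  P4=5  P5=18
Waiting = turnaround − burst: P0=19, P1=26, P2=9, P3=38, P4=0, P5=0
Total waiting = 19 + 26 + 9 + 38 + 0 + 0 = 92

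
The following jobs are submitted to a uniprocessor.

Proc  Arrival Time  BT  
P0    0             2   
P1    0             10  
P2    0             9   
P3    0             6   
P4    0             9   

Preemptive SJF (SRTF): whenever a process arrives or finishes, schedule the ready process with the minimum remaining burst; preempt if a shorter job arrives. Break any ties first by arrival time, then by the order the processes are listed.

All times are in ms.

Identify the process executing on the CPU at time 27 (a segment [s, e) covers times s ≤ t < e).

P1

Timeline: | P0 0-2 | P3 2-8 | P2 8-17 | P4 17-26 | P1 26-36 |
Completion: P0=2  P1=36  P2=17  P3=8  P4=26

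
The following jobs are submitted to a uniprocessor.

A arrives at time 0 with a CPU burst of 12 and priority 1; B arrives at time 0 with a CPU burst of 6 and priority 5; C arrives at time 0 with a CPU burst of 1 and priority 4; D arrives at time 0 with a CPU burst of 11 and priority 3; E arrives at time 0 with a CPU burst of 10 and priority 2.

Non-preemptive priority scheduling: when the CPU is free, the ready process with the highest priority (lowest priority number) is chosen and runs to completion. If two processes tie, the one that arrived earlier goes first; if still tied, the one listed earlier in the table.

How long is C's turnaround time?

34

Schedule: | A 0-12 | E 12-22 | D 22-33 | C 33-34 | B 34-40 |
Completion: A=12  B=40  C=34  D=33  E=22
Turnaround (C−A): A=12  B=40  C=34  D=33  E=22
Turnaround(C) = completion − arrival = 34 − 0 = 34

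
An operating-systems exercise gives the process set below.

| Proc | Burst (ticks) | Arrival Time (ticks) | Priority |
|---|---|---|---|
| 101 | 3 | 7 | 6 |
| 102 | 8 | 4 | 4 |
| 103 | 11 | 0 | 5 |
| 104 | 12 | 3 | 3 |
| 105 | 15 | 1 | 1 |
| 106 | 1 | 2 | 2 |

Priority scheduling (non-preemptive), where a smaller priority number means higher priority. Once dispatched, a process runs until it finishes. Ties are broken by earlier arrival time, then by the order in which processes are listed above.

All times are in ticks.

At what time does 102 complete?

47

Gantt: | 103 0-11 | 105 11-26 | 106 26-27 | 104 27-39 | 102 39-47 | 101 47-50 |
Completion: 101=50  102=47  103=11  104=39  105=26  106=27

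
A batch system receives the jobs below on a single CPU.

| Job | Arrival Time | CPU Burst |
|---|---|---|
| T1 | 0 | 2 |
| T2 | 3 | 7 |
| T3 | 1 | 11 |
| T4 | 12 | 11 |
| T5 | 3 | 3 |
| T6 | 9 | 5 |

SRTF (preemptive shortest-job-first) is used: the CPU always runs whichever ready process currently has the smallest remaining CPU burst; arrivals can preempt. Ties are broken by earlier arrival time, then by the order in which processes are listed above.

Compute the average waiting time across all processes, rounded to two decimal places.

6.50

Schedule: | T1 0-2 | T3 2-3 | T5 3-6 | T2 6-13 | T6 13-18 | T3 18-28 | T4 28-39 |
Completion: T1=2  T2=13  T3=28  T4=39  T5=6  T6=18
Turnaround (C−A): T1=2  T2=10  T3=27  T4=27  T5=3  T6=9
Waiting times: T1=0, T2=3, T3=16, T4=16, T5=0, T6=4
Average waiting = (0+3+16+16+0+4) / 6 = 39/6 = 6.50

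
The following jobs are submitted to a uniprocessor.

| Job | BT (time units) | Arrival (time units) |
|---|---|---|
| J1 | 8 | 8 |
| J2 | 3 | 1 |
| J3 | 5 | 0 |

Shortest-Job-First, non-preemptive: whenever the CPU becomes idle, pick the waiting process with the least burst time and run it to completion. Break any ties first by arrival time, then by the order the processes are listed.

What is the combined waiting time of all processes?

4

Schedule: | J3 0-5 | J2 5-8 | J1 8-16 |
Completion: J1=16  J2=8  J3=5
Waiting = turnaround − burst: J1=0, J2=4, J3=0
Total waiting = 0 + 4 + 0 = 4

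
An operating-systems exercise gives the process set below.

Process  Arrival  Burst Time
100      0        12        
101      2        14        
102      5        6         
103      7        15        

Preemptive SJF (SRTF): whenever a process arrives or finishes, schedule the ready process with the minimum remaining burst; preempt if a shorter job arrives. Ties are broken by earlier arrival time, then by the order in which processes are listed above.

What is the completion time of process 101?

32

Gantt: | 100 0-5 | 102 5-11 | 100 11-18 | 101 18-32 | 103 32-47 |
Completion: 100=18  101=32  102=11  103=47
Turnaround (C−A): 100=18  101=30  102=6  103=40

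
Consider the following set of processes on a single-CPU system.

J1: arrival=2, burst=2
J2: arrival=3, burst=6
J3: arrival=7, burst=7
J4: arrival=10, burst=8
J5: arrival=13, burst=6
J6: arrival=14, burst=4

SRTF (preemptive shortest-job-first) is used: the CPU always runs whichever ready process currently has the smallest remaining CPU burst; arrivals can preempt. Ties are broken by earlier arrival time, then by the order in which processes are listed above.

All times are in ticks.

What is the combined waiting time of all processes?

Schedule: | idle 0-2 | J1 2-4 | J2 4-10 | J3 10-17 | J6 17-21 | J5 21-27 | J4 27-35 |
Completion: J1=4  J2=10  J3=17  J4=35  J5=27  J6=21
Turnaround (C−A): J1=2  J2=7  J3=10  J4=25  J5=14  J6=7
Waiting = turnaround − burst: J1=0, J2=1, J3=3, J4=17, J5=8, J6=3
Total waiting = 0 + 1 + 3 + 17 + 8 + 3 = 32

32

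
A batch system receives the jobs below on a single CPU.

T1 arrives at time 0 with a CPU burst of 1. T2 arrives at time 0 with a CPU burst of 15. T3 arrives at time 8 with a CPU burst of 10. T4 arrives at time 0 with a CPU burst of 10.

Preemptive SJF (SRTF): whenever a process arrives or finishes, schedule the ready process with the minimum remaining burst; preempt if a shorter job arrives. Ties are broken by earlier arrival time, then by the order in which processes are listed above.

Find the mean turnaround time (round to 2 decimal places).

Timeline: | T1 0-1 | T4 1-11 | T3 11-21 | T2 21-36 |
Completion: T1=1  T2=36  T3=21  T4=11
Turnaround (C−A): T1=1  T2=36  T3=13  T4=11
Turnaround times: T1=1, T2=36, T3=13, T4=11
Average turnaround = (1+36+13+11) / 4 = 61/4 = 15.25

15.25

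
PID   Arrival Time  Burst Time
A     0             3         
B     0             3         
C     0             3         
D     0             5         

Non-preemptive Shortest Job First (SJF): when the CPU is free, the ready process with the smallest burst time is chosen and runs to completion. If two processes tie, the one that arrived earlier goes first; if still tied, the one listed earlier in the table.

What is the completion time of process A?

Timeline: | A 0-3 | B 3-6 | C 6-9 | D 9-14 |
Completion: A=3  B=6  C=9  D=14

3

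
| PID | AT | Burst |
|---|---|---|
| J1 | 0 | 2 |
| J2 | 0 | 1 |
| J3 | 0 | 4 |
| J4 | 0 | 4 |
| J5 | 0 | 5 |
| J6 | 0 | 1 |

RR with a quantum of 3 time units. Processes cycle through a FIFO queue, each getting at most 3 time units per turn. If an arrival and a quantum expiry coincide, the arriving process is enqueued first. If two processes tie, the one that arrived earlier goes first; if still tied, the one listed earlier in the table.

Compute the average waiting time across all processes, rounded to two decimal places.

Gantt: | J1 0-2 | J2 2-3 | J3 3-6 | J4 6-9 | J5 9-12 | J6 12-13 | J3 13-14 | J4 14-15 | J5 15-17 |
Completion: J1=2  J2=3  J3=14  J4=15  J5=17  J6=13
Turnaround (C−A): J1=2  J2=3  J3=14  J4=15  J5=17  J6=13
Waiting times: J1=0, J2=2, J3=10, J4=11, J5=12, J6=12
Average waiting = (0+2+10+11+12+12) / 6 = 47/6 = 7.83

7.83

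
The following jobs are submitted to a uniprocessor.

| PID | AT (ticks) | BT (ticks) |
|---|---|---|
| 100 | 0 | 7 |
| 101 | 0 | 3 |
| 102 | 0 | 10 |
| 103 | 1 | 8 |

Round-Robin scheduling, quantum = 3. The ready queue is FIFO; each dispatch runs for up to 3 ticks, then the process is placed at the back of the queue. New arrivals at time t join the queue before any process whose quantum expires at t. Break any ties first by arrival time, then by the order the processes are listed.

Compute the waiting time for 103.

18

Timeline: | 100 0-3 | 101 3-6 | 102 6-9 | 103 9-12 | 100 12-15 | 102 15-18 | 103 18-21 | 100 21-22 | 102 22-25 | 103 25-27 | 102 27-28 |
Completion: 100=22  101=6  102=28  103=27
Turnaround (C−A): 100=22  101=6  102=28  103=26
Waiting(103) = turnaround − burst = 26 − 8 = 18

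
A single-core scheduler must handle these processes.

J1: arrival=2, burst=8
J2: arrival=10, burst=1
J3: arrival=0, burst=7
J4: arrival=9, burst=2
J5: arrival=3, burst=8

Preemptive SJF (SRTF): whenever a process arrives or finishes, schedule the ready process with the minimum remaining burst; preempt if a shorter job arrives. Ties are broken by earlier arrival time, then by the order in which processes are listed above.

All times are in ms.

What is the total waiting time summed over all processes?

24

Timeline: | J3 0-7 | J1 7-9 | J4 9-11 | J2 11-12 | J1 12-18 | J5 18-26 |
Completion: J1=18  J2=12  J3=7  J4=11  J5=26
Turnaround (C−A): J1=16  J2=2  J3=7  J4=2  J5=23
Waiting = turnaround − burst: J1=8, J2=1, J3=0, J4=0, J5=15
Total waiting = 8 + 1 + 0 + 0 + 15 = 24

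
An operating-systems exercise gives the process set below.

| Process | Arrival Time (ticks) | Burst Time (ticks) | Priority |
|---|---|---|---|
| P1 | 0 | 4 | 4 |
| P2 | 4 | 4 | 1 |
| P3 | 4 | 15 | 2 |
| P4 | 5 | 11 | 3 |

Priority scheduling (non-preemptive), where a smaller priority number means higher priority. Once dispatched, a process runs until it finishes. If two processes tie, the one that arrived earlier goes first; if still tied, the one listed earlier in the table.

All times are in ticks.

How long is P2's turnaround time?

4

Gantt: | P1 0-4 | P2 4-8 | P3 8-23 | P4 23-34 |
Completion: P1=4  P2=8  P3=23  P4=34
Turnaround (C−A): P1=4  P2=4  P3=19  P4=29
Turnaround(P2) = completion − arrival = 8 − 4 = 4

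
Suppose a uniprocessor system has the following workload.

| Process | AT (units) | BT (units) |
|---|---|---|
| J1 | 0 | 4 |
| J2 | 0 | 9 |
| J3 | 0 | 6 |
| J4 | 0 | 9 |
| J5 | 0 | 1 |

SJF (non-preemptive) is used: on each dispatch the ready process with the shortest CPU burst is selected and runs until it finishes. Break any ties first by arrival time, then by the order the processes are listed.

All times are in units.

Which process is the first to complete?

J5

Timeline: | J5 0-1 | J1 1-5 | J3 5-11 | J2 11-20 | J4 20-29 |
Completion: J1=5  J2=20  J3=11  J4=29  J5=1
Turnaround (C−A): J1=5  J2=20  J3=11  J4=29  J5=1
Finish order: J5 → J1 → J3 → J2 → J4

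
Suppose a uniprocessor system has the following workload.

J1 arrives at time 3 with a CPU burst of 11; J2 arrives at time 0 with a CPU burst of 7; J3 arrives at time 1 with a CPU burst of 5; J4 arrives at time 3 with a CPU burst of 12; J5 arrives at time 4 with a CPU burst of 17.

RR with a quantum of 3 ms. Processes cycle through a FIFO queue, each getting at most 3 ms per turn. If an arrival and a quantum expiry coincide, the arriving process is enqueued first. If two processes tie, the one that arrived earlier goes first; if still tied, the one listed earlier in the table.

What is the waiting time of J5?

31

Gantt: | J2 0-3 | J3 3-6 | J1 6-9 | J4 9-12 | J2 12-15 | J5 15-18 | J3 18-20 | J1 20-23 | J4 23-26 | J2 26-27 | J5 27-30 | J1 30-33 | J4 33-36 | J5 36-39 | J1 39-41 | J4 41-44 | J5 44-52 |
Completion: J1=41  J2=27  J3=20  J4=44  J5=52
Turnaround (C−A): J1=38  J2=27  J3=19  J4=41  J5=48
Waiting(J5) = turnaround − burst = 48 − 17 = 31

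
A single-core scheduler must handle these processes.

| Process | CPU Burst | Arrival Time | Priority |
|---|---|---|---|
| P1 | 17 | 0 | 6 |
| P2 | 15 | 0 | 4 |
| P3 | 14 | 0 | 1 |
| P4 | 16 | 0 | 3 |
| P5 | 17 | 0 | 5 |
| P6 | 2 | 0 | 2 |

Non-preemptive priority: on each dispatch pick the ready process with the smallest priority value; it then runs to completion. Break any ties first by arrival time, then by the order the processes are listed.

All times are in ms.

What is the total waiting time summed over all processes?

173

Schedule: | P3 0-14 | P6 14-16 | P4 16-32 | P2 32-47 | P5 47-64 | P1 64-81 |
Completion: P1=81  P2=47  P3=14  P4=32  P5=64  P6=16
Turnaround (C−A): P1=81  P2=47  P3=14  P4=32  P5=64  P6=16
Waiting = turnaround − burst: P1=64, P2=32, P3=0, P4=16, P5=47, P6=14
Total waiting = 64 + 32 + 0 + 16 + 47 + 14 = 173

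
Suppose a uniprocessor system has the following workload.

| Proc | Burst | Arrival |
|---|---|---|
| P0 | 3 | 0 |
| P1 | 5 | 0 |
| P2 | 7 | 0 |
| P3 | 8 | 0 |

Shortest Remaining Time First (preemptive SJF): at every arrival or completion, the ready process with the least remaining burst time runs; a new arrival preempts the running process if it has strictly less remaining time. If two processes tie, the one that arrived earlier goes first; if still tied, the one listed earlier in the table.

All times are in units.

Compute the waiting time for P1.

3

Gantt: | P0 0-3 | P1 3-8 | P2 8-15 | P3 15-23 |
Completion: P0=3  P1=8  P2=15  P3=23
Turnaround (C−A): P0=3  P1=8  P2=15  P3=23
Waiting(P1) = turnaround − burst = 8 − 5 = 3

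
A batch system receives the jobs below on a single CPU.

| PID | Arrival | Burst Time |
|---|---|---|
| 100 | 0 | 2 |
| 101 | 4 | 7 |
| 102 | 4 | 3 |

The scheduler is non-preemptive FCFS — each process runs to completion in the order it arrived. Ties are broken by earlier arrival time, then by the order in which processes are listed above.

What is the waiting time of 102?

7

Timeline: | 100 0-2 | idle 2-4 | 101 4-11 | 102 11-14 |
Completion: 100=2  101=11  102=14
Waiting(102) = turnaround − burst = 10 − 3 = 7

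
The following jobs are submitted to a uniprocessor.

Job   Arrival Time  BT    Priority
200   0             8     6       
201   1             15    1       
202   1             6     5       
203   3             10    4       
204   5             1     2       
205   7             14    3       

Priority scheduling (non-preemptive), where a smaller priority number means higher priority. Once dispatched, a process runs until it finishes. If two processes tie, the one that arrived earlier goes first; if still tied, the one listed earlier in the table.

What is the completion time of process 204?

24

Schedule: | 200 0-8 | 201 8-23 | 204 23-24 | 205 24-38 | 203 38-48 | 202 48-54 |
Completion: 200=8  201=23  202=54  203=48  204=24  205=38
Turnaround (C−A): 200=8  201=22  202=53  203=45  204=19  205=31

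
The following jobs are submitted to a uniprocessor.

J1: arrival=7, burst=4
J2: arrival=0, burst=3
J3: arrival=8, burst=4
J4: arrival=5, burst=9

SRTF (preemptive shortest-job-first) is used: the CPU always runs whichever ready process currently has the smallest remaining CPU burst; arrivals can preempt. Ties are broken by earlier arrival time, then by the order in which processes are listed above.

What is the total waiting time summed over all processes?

Schedule: | J2 0-3 | idle 3-5 | J4 5-7 | J1 7-11 | J3 11-15 | J4 15-22 |
Completion: J1=11  J2=3  J3=15  J4=22
Turnaround (C−A): J1=4  J2=3  J3=7  J4=17
Waiting = turnaround − burst: J1=0, J2=0, J3=3, J4=8
Total waiting = 0 + 0 + 3 + 8 = 11

11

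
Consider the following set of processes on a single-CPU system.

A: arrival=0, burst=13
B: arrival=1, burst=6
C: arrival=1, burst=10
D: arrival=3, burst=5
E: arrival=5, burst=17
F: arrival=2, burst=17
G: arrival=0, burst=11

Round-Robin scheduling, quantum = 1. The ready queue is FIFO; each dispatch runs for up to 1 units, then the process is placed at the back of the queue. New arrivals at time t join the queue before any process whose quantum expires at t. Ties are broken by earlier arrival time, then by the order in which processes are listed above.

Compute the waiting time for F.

59

Timeline: | A 0-1 | G 1-2 | B 2-3 | C 3-4 | A 4-5 | F 5-6 | G 6-7 | D 7-8 | B 8-9 | C 9-10 | E 10-11 | A 11-12 | F 12-13 | G 13-14 | D 14-15 | B 15-16 | C 16-17 | E 17-18 | A 18-19 | F 19-20 | G 20-21 | D 21-22 | B 22-23 | C 23-24 | E 24-25 | A 25-26 | F 26-27 | G 27-28 | D 28-29 | B 29-30 | C 30-31 | E 31-32 | A 32-33 | F 33-34 | G 34-35 | D 35-36 | B 36-37 | C 37-38 | E 38-39 | A 39-40 | F 40-41 | G 41-42 | C 42-43 | E 43-44 | A 44-45 | F 45-46 | G 46-47 | C 47-48 | E 48-49 | A 49-50 | F 50-51 | G 51-52 | C 52-53 | E 53-54 | A 54-55 | F 55-56 | G 56-57 | C 57-58 | E 58-59 | A 59-60 | F 60-61 | G 61-62 | E 62-63 | A 63-64 | F 64-65 | E 65-66 | A 66-67 | F 67-68 | E 68-69 | F 69-70 | E 70-71 | F 71-72 | E 72-73 | F 73-74 | E 74-75 | F 75-76 | E 76-77 | F 77-78 | E 78-79 |
Completion: A=67  B=37  C=58  D=36  E=79  F=78  G=62
Waiting(F) = turnaround − burst = 76 − 17 = 59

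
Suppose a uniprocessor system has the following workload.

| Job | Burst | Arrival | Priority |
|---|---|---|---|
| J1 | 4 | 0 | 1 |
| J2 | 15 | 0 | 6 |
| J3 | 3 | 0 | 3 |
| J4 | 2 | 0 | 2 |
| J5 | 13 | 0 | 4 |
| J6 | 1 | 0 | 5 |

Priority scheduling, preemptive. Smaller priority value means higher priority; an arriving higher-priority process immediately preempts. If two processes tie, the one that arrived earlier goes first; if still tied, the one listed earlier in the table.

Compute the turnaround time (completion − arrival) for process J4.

6

Timeline: | J1 0-4 | J4 4-6 | J3 6-9 | J5 9-22 | J6 22-23 | J2 23-38 |
Completion: J1=4  J2=38  J3=9  J4=6  J5=22  J6=23
Turnaround (C−A): J1=4  J2=38  J3=9  J4=6  J5=22  J6=23
Turnaround(J4) = completion − arrival = 6 − 0 = 6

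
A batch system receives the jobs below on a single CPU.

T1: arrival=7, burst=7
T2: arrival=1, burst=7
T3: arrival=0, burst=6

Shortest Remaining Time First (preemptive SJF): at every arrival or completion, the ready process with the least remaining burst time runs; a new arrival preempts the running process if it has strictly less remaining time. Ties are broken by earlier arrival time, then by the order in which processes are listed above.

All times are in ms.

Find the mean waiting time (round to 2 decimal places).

3.67

Schedule: | T3 0-6 | T2 6-13 | T1 13-20 |
Completion: T1=20  T2=13  T3=6
Turnaround (C−A): T1=13  T2=12  T3=6
Waiting times: T1=6, T2=5, T3=0
Average waiting = (6+5+0) / 3 = 11/3 = 3.67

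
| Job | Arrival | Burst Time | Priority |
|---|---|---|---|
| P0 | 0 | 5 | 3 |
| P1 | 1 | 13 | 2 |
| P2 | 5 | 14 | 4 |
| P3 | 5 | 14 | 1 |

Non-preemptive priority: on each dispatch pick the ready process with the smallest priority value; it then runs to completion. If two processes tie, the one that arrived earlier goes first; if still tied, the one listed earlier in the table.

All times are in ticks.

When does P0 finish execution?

Schedule: | P0 0-5 | P3 5-19 | P1 19-32 | P2 32-46 |
Completion: P0=5  P1=32  P2=46  P3=19

5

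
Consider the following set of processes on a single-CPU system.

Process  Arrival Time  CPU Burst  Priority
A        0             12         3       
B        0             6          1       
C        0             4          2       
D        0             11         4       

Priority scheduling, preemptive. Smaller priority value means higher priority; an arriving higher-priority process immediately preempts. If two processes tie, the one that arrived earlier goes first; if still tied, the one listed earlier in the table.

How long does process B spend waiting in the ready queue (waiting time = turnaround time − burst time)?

Gantt: | B 0-6 | C 6-10 | A 10-22 | D 22-33 |
Completion: A=22  B=6  C=10  D=33
Waiting(B) = turnaround − burst = 6 − 6 = 0

0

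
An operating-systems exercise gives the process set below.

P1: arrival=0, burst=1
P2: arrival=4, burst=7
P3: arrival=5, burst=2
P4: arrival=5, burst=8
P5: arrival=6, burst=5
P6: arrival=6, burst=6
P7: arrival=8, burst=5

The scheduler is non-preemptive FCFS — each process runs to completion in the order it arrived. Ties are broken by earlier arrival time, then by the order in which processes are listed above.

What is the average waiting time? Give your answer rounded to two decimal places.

Gantt: | P1 0-1 | idle 1-4 | P2 4-11 | P3 11-13 | P4 13-21 | P5 21-26 | P6 26-32 | P7 32-37 |
Completion: P1=1  P2=11  P3=13  P4=21  P5=26  P6=32  P7=37
Waiting times: P1=0, P2=0, P3=6, P4=8, P5=15, P6=20, P7=24
Average waiting = (0+0+6+8+15+20+24) / 7 = 73/7 = 10.43

10.43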